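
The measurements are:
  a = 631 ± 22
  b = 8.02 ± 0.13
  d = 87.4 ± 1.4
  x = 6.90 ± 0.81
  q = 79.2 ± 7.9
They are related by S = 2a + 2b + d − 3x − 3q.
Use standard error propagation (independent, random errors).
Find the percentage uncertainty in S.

4.52%

Each term contributes (cᵢ δxᵢ)² to (δS)²:
  (2·δa)² = 1940;  (2·δb)² = 0.0676;  (δd)² = 1.96;  (3·δx)² = 5.90;  (3·δq)² = 562
δS = √(2510) = 50.1
S = 1110, so δS/S = 50.1/1110 = 0.0452.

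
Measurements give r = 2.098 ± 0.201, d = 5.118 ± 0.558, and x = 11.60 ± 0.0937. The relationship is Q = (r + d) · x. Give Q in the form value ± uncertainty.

83.71 ± 6.91

Let u = r + d = 7.216. δu = √(δr² + δd²) = √(0.0404 + 0.311) = 0.593, so δu/u = 0.0822.
Q is then a monomial in u, x:
δQ/Q = √((δu/u)² + (1·δx/x)²) = √(0.00676 + 6.52e-05) = 0.0826
Q = 83.71, so δQ = 0.0826 × 83.71 = 6.91.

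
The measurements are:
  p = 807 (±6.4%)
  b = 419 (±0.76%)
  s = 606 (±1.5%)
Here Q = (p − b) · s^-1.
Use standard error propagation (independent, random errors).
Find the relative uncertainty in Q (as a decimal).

Let u = p − b = 388. δu = √(δp² + δb²) = √(2670 + 10.1) = 51.7, so δu/u = 0.133.
Q is then a monomial in u, s:
δQ/Q = √((δu/u)² + (-1·δs/s)²) = √(0.0178 + 0.000225) = 0.134

0.134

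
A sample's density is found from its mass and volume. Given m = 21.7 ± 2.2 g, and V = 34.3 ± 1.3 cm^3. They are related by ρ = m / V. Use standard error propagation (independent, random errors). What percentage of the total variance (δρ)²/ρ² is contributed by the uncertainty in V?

12.3%

(δρ/ρ)² = (1·δm/m)² + (-1·δV/V)²
  m term: (1×0.101)² = 0.0103
  V term: (-1×0.0379)² = 0.00144
Total = 0.0117. Share from V = 0.00144/0.0117 = 0.123.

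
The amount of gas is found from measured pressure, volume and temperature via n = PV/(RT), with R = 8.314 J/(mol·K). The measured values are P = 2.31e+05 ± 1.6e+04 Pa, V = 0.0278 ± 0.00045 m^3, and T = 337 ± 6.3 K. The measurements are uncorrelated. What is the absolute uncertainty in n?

0.169 mol

Products/powers → add relative errors in quadrature, weighted by exponent:
  (1·δP/P)² = (1×0.0693)² = 0.00480;  (1·δV/V)² = (1×0.0162)² = 0.000262;  (-1·δT/T)² = (-1×0.0187)² = 0.000349
δn/n = √(0.00541) = 0.0735
n = 2.29 mol, so δn = 0.0735 × 2.29 = 0.169 mol.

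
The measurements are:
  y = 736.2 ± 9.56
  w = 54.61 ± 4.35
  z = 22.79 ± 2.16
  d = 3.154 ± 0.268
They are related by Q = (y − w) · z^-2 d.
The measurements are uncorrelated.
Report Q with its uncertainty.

Let u = y − w = 681.6. δu = √(δy² + δw²) = √(91.4 + 18.9) = 10.5, so δu/u = 0.0154.
Q is then a monomial in u, z, d:
δQ/Q = √((δu/u)² + (-2·δz/z)² + (1·δd/d)²) = √(0.000237 + 0.0359 + 0.00722) = 0.208
Q = 4.139, so δQ = 0.208 × 4.139 = 0.862.

4.139 ± 0.862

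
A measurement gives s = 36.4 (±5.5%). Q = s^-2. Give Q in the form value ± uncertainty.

Q ∝ s^-2, so δQ/Q = |-2| · δs/s = 2 × 0.0550 = 0.110.
Q = 0.000755, so δQ = 0.110 × 0.000755 = 8.3e-05.

(7.55 ± 0.830) × 10^-4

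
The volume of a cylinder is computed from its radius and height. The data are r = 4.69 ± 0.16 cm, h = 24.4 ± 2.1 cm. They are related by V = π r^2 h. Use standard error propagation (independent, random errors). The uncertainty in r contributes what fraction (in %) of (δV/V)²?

(δV/V)² = (2·δr/r)² + (1·δh/h)²
  r term: (2×0.0341)² = 0.00466
  h term: (1×0.0861)² = 0.00741
Total = 0.0121. Share from r = 0.00466/0.0121 = 0.386.

38.6%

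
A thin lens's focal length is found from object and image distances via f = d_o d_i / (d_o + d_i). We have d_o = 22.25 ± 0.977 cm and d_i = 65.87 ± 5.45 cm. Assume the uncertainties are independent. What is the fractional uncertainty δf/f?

∂f/∂d_o = (d_i/(d_o+d_i))² = 0.559;  ∂f/∂d_i = (d_o/(d_o+d_i))² = 0.0638
δf = √((∂f/∂d_o · δd_o)² + (∂f/∂d_i · δd_i)²) = √(0.298 + 0.121) = 0.647 cm
f = 16.63 cm, so δf/f = 0.647/16.63 = 0.0389.

0.0389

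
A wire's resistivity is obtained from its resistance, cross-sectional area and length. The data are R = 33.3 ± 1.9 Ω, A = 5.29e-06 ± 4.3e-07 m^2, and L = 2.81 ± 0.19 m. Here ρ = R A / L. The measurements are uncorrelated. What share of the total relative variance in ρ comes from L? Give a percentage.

31.7%

(δρ/ρ)² = (1·δR/R)² + (1·δA/A)² + (-1·δL/L)²
  R term: (1×0.0571)² = 0.00326
  A term: (1×0.0813)² = 0.00661
  L term: (-1×0.0676)² = 0.00457
Total = 0.0144. Share from L = 0.00457/0.0144 = 0.317.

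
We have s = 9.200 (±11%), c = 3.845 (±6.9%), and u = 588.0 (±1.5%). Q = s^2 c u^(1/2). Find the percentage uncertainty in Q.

23.1%

Relative error in a monomial: (δQ/Q)² = Σ (nᵢ · δxᵢ/xᵢ)².
  (2·δs/s)² = (2×0.110)² = 0.0484;  (1·δc/c)² = (1×0.0690)² = 0.00476;  (½·δu/u)² = (0.5×0.0150)² = 5.63e-05
δQ/Q = √(0.0532) = 0.231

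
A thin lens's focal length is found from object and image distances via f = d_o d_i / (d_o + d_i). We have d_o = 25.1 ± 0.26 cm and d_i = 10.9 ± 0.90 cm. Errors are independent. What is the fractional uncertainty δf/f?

0.0577

∂f/∂d_o = (d_i/(d_o+d_i))² = 0.0917;  ∂f/∂d_i = (d_o/(d_o+d_i))² = 0.486
δf = √((∂f/∂d_o · δd_o)² + (∂f/∂d_i · δd_i)²) = √(0.000568 + 0.191) = 0.438 cm
f = 7.60 cm, so δf/f = 0.438/7.60 = 0.0577.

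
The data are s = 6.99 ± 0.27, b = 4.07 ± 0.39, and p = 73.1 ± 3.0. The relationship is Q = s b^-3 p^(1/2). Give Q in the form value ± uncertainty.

Q is a product of powers, so relative uncertainties combine in quadrature:
  (1·δs/s)² = (1×0.0386)² = 0.00149;  (-3·δb/b)² = (-3×0.0958)² = 0.0826;  (½·δp/p)² = (0.5×0.0410)² = 0.000421
δQ/Q = √(0.0846) = 0.291
Q = 0.886, so δQ = 0.291 × 0.886 = 0.258.

0.886 ± 0.258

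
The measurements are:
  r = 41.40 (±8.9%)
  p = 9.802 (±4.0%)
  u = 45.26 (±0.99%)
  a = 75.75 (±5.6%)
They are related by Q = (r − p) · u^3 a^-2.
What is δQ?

Let w = r − p = 31.60. δw = √(δr² + δp²) = √(13.6 + 0.154) = 3.71, so δw/w = 0.117.
Q is then a monomial in w, u, a:
δQ/Q = √((δw/w)² + (3·δu/u)² + (-2·δa/a)²) = √(0.0138 + 0.000882 + 0.0125) = 0.165
Q = 510.5, so δQ = 0.165 × 510.5 = 84.2.

84.2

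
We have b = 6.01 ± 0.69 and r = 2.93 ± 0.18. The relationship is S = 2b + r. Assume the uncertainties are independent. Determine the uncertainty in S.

1.39

S is a linear combination, so absolute uncertainties add in quadrature:
  (2·δb)² = 1.90;  (δr)² = 0.0324
δS = √(1.94) = 1.39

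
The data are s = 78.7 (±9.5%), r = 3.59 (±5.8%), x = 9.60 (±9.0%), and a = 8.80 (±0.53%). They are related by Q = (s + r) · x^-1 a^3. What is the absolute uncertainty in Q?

Let u = s + r = 82.3. δu = √(δs² + δr²) = √(55.9 + 0.0434) = 7.48, so δu/u = 0.0909.
Q is then a monomial in u, x, a:
δQ/Q = √((δu/u)² + (-1·δx/x)² + (3·δa/a)²) = √(0.00826 + 0.00810 + 0.000253) = 0.129
Q = 5840, so δQ = 0.129 × 5840 = 753.

753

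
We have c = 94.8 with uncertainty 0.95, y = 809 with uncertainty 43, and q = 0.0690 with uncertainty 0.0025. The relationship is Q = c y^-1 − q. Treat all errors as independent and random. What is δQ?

Let p = c·y^-1 = 0.117. δp/p = √((1·δc/c)² + (-1·δy/y)²) = √(0.000100 + 0.00283) = 0.0541, so δp = 0.00634.
Q = p − q: δQ = √(δp² + δq²) = √(4.02e-05 + 6.25e-06) = 0.00681

0.00681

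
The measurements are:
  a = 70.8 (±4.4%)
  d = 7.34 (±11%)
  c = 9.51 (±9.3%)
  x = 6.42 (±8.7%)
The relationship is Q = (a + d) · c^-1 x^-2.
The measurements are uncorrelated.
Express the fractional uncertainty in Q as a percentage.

Let u = a + d = 78.1. δu = √(δa² + δd²) = √(9.70 + 0.652) = 3.22, so δu/u = 0.0412.
Q is then a monomial in u, c, x:
δQ/Q = √((δu/u)² + (-1·δc/c)² + (-2·δx/x)²) = √(0.00170 + 0.00865 + 0.0303) = 0.202

20.2%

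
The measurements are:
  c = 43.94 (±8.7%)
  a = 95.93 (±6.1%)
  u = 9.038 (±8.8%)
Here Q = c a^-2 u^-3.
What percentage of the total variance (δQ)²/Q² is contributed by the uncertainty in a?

16.2%

(δQ/Q)² = (1·δc/c)² + (-2·δa/a)² + (-3·δu/u)²
  c term: (1×0.0870)² = 0.00757
  a term: (-2×0.0610)² = 0.0149
  u term: (-3×0.0880)² = 0.0697
Total = 0.0921. Share from a = 0.0149/0.0921 = 0.162.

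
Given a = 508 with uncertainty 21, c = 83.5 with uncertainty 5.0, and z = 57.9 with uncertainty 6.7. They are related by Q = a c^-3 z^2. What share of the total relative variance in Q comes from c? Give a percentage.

(δQ/Q)² = (1·δa/a)² + (-3·δc/c)² + (2·δz/z)²
  a term: (1×0.0413)² = 0.00171
  c term: (-3×0.0599)² = 0.0323
  z term: (2×0.116)² = 0.0536
Total = 0.0875. Share from c = 0.0323/0.0875 = 0.369.

36.9%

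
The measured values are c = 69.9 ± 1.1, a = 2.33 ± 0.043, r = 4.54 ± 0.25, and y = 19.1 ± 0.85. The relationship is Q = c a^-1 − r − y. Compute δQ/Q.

0.180

Let p = c·a^-1 = 30.0. δp/p = √((1·δc/c)² + (-1·δa/a)²) = √(0.000248 + 0.000341) = 0.0243, so δp = 0.728.
Q = p − r − y: δQ = √(δp² + δr² + δy²) = √(0.529 + 0.0625 + 0.722) = 1.15
Q = 6.36, so δQ/Q = 1.15/6.36 = 0.180.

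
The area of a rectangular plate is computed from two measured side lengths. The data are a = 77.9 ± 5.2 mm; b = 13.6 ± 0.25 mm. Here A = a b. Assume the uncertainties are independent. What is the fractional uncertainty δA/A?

Relative error in a monomial: (δA/A)² = Σ (nᵢ · δxᵢ/xᵢ)².
  (1·δa/a)² = (1×0.0668)² = 0.00446;  (1·δb/b)² = (1×0.0184)² = 0.000338
δA/A = √(0.00479) = 0.0692

0.0692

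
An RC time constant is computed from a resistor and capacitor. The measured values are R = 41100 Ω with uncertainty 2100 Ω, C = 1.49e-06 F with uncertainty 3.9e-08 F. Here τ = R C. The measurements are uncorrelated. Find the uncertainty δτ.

0.00352 s

For a monomial τ ∝ R, C, fractional errors add in quadrature:
  (1·δR/R)² = (1×0.0511)² = 0.00261;  (1·δC/C)² = (1×0.0262)² = 0.000685
δτ/τ = √(0.00330) = 0.0574
τ = 0.0612 s, so δτ = 0.0574 × 0.0612 = 0.00352 s.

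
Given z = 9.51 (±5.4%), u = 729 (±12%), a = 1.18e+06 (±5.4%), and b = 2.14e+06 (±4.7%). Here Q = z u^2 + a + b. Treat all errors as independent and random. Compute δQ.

1.25e+06

Let p = z·u^2 = 5.05e+06. δp/p = √((1·δz/z)² + (2·δu/u)²) = √(0.00292 + 0.0576) = 0.246, so δp = 1.24e+06.
Q = p + a + b: δQ = √(δp² + δa² + δb²) = √(1.55e+12 + 4.06e+09 + 1.01e+10) = 1.25e+06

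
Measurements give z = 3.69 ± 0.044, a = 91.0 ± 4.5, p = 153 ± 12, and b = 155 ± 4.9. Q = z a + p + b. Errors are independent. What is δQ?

21.4

Let w = z·a = 336. δw/w = √((1·δz/z)² + (1·δa/a)²) = √(0.000142 + 0.00245) = 0.0509, so δw = 17.1.
Q = w + p + b: δQ = √(δw² + δp² + δb²) = √(292 + 144 + 24.0) = 21.4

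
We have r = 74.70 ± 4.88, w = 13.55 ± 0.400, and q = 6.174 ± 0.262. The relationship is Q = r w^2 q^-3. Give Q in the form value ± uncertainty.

Since Q is a product/quotient, work with relative uncertainties:
  (1·δr/r)² = (1×0.0653)² = 0.00427;  (2·δw/w)² = (2×0.0295)² = 0.00349;  (-3·δq/q)² = (-3×0.0424)² = 0.0162
δQ/Q = √(0.0240) = 0.155
Q = 58.28, so δQ = 0.155 × 58.28 = 9.02.

58.28 ± 9.02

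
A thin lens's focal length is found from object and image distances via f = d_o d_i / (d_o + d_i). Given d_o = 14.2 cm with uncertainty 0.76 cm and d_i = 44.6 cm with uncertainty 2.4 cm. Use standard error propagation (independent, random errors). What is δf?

0.459 cm

∂f/∂d_o = (d_i/(d_o+d_i))² = 0.575;  ∂f/∂d_i = (d_o/(d_o+d_i))² = 0.0583
δf = √((∂f/∂d_o · δd_o)² + (∂f/∂d_i · δd_i)²) = √(0.191 + 0.0196) = 0.459 cm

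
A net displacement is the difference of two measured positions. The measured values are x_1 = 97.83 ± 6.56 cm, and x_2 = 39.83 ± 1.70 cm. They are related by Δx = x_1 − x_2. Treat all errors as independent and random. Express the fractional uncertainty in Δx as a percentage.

11.7%

Sums and differences: (δΔx)² = Σ (cᵢ δxᵢ)².
  (δx_1)² = 43.0;  (δx_2)² = 2.89
δΔx = √(45.9) = 6.78 cm
Δx = 58.00 cm, so δΔx/Δx = 6.78/58.00 = 0.117.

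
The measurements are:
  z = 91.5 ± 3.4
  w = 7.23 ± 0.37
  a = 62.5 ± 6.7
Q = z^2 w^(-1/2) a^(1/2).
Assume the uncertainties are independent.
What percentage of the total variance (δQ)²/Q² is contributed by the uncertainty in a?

(δQ/Q)² = (2·δz/z)² + (−½·δw/w)² + (½·δa/a)²
  z term: (2×0.0372)² = 0.00552
  w term: (-0.5×0.0512)² = 0.000655
  a term: (0.5×0.107)² = 0.00287
Total = 0.00905. Share from a = 0.00287/0.00905 = 0.317.

31.7%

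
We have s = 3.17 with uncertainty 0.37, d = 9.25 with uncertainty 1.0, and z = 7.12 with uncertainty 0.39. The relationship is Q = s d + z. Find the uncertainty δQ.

Let p = s·d = 29.3. δp/p = √((1·δs/s)² + (1·δd/d)²) = √(0.0136 + 0.0117) = 0.159, so δp = 4.67.
Q = p + z: δQ = √(δp² + δz²) = √(21.8 + 0.152) = 4.68

4.68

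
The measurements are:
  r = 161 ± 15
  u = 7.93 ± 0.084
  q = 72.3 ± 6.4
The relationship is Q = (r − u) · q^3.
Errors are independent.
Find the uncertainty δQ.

Let w = r − u = 153. δw = √(δr² + δu²) = √(225 + 0.00706) = 15.0, so δw/w = 0.0980.
Q is then a monomial in w, q:
δQ/Q = √((δw/w)² + (3·δq/q)²) = √(0.00960 + 0.0705) = 0.283
Q = 5.79e+07, so δQ = 0.283 × 5.79e+07 = 1.64e+07.

1.64e+07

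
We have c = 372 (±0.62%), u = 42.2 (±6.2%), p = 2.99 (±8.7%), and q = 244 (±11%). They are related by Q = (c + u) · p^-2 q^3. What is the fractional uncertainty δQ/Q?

0.373

Let w = c + u = 414. δw = √(δc² + δu²) = √(5.32 + 6.85) = 3.49, so δw/w = 0.00842.
Q is then a monomial in w, p, q:
δQ/Q = √((δw/w)² + (-2·δp/p)² + (3·δq/q)²) = √(7.09e-05 + 0.0303 + 0.109) = 0.373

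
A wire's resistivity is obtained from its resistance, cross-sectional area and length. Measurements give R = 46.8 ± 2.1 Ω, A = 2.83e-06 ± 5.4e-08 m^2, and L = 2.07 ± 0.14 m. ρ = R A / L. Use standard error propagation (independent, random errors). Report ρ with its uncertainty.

(6.40 ± 0.533) × 10^-5 Ω·m

Since ρ is a product/quotient, work with relative uncertainties:
  (1·δR/R)² = (1×0.0449)² = 0.00201;  (1·δA/A)² = (1×0.0191)² = 0.000364;  (-1·δL/L)² = (-1×0.0676)² = 0.00457
δρ/ρ = √(0.00695) = 0.0834
ρ = 6.4e-05 Ω·m, so δρ = 0.0834 × 6.4e-05 = 5.33e-06 Ω·m.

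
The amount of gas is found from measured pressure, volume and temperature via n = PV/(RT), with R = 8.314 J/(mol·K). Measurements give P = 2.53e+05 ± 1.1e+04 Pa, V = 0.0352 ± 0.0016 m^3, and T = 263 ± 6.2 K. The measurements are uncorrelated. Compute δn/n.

0.0672

Each factor contributes (exponent × relative error)² to (δn/n)²:
  (1·δP/P)² = (1×0.0435)² = 0.00189;  (1·δV/V)² = (1×0.0455)² = 0.00207;  (-1·δT/T)² = (-1×0.0236)² = 0.000556
δn/n = √(0.00451) = 0.0672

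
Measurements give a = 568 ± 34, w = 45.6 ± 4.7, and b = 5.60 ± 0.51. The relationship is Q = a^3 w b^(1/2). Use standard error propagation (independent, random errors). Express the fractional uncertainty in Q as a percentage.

Each factor contributes (exponent × relative error)² to (δQ/Q)²:
  (3·δa/a)² = (3×0.0599)² = 0.0322;  (1·δw/w)² = (1×0.103)² = 0.0106;  (½·δb/b)² = (0.5×0.0911)² = 0.00207
δQ/Q = √(0.0449) = 0.212

21.2%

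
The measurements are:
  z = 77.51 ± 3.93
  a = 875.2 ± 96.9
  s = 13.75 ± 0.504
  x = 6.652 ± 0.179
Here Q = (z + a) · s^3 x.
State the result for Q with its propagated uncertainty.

Let u = z + a = 952.7. δu = √(δz² + δa²) = √(15.4 + 9390) = 97.0, so δu/u = 0.102.
Q is then a monomial in u, s, x:
δQ/Q = √((δu/u)² + (3·δs/s)² + (1·δx/x)²) = √(0.0104 + 0.0121 + 0.000724) = 0.152
Q = 1.647e+07, so δQ = 0.152 × 1.647e+07 = 2.51e+06.

(1.647 ± 0.251) × 10^7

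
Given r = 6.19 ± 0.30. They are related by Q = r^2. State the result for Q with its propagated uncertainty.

Relative error in a monomial: (δQ/Q)² = Σ (nᵢ · δxᵢ/xᵢ)².
  (2·δr/r)² = (2×0.0485)² = 0.00940
δQ/Q = √(0.00940) = 0.0969
Q = 38.3, so δQ = 0.0969 × 38.3 = 3.71.

38.3 ± 3.71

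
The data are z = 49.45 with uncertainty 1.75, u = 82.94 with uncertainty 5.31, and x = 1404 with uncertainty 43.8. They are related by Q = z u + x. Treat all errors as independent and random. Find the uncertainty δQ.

Let p = z·u = 4101. δp/p = √((1·δz/z)² + (1·δu/u)²) = √(0.00125 + 0.00410) = 0.0732, so δp = 300.
Q = p + x: δQ = √(δp² + δx²) = √(90000 + 1920) = 303

303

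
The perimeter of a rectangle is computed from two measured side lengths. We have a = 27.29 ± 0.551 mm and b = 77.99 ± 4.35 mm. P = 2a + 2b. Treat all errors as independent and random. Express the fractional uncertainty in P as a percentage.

4.16%

Sums and differences: (δP)² = Σ (cᵢ δxᵢ)².
  (2·δa)² = 1.21;  (2·δb)² = 75.7
δP = √(76.9) = 8.77 mm
P = 210.6 mm, so δP/P = 8.77/210.6 = 0.0416.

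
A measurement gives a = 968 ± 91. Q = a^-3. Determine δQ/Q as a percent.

Q ∝ a^-3, so δQ/Q = |-3| · δa/a = 3 × 0.0940 = 0.282.

28.2%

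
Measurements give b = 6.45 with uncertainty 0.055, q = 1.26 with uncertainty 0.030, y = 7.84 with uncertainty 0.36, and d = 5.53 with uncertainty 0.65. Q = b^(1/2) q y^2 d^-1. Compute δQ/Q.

0.151

Since Q is a product/quotient, work with relative uncertainties:
  (½·δb/b)² = (0.5×0.00853)² = 1.82e-05;  (1·δq/q)² = (1×0.0238)² = 0.000567;  (2·δy/y)² = (2×0.0459)² = 0.00843;  (-1·δd/d)² = (-1×0.118)² = 0.0138
δQ/Q = √(0.0228) = 0.151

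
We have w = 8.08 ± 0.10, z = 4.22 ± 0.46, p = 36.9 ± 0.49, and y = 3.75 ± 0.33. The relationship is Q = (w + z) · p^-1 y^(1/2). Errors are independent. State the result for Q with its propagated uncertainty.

0.645 ± 0.0386

Let u = w + z = 12.3. δu = √(δw² + δz²) = √(0.0100 + 0.212) = 0.471, so δu/u = 0.0383.
Q is then a monomial in u, p, y:
δQ/Q = √((δu/u)² + (-1·δp/p)² + (½·δy/y)²) = √(0.00146 + 0.000176 + 0.00194) = 0.0598
Q = 0.645, so δQ = 0.0598 × 0.645 = 0.0386.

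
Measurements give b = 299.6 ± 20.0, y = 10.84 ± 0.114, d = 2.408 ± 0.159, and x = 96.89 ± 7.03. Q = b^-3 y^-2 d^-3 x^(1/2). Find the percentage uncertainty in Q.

Since Q is a product/quotient, work with relative uncertainties:
  (-3·δb/b)² = (-3×0.0668)² = 0.0401;  (-2·δy/y)² = (-2×0.0105)² = 0.000442;  (-3·δd/d)² = (-3×0.0660)² = 0.0392;  (½·δx/x)² = (0.5×0.0726)² = 0.00132
δQ/Q = √(0.0811) = 0.285

28.5%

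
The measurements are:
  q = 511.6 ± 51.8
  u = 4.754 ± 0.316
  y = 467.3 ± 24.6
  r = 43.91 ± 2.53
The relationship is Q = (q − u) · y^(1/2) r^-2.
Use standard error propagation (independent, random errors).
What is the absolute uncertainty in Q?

0.888

Let w = q − u = 506.8. δw = √(δq² + δu²) = √(2680 + 0.0999) = 51.8, so δw/w = 0.102.
Q is then a monomial in w, y, r:
δQ/Q = √((δw/w)² + (½·δy/y)² + (-2·δr/r)²) = √(0.0104 + 0.000693 + 0.0133) = 0.156
Q = 5.683, so δQ = 0.156 × 5.683 = 0.888.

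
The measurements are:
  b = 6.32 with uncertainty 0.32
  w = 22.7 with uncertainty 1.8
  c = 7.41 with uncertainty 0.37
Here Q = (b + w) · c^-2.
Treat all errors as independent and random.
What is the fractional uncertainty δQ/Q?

Let u = b + w = 29.0. δu = √(δb² + δw²) = √(0.102 + 3.24) = 1.83, so δu/u = 0.0630.
Q is then a monomial in u, c:
δQ/Q = √((δu/u)² + (-2·δc/c)²) = √(0.00397 + 0.00997) = 0.118

0.118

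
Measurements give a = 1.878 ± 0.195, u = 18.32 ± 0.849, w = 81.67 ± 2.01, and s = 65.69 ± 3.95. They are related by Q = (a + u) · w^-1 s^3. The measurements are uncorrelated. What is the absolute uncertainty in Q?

13100

Let h = a + u = 20.20. δh = √(δa² + δu²) = √(0.0380 + 0.721) = 0.871, so δh/h = 0.0431.
Q is then a monomial in h, w, s:
δQ/Q = √((δh/h)² + (-1·δw/w)² + (3·δs/s)²) = √(0.00186 + 0.000606 + 0.0325) = 0.187
Q = 70100, so δQ = 0.187 × 70100 = 13100.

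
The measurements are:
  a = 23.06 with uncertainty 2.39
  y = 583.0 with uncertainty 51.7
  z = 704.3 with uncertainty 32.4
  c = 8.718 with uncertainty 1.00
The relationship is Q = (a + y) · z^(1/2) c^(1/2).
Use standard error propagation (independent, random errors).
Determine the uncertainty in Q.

5010

Let u = a + y = 606.1. δu = √(δa² + δy²) = √(5.71 + 2670) = 51.8, so δu/u = 0.0854.
Q is then a monomial in u, z, c:
δQ/Q = √((δu/u)² + (½·δz/z)² + (½·δc/c)²) = √(0.00729 + 0.000529 + 0.00329) = 0.105
Q = 47490, so δQ = 0.105 × 47490 = 5010.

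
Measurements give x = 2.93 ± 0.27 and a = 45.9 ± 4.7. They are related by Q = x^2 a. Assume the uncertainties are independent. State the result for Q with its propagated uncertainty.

For a monomial Q ∝ x^2, a, fractional errors add in quadrature:
  (2·δx/x)² = (2×0.0922)² = 0.0340;  (1·δa/a)² = (1×0.102)² = 0.0105
δQ/Q = √(0.0445) = 0.211
Q = 394, so δQ = 0.211 × 394 = 83.1.

394 ± 83.1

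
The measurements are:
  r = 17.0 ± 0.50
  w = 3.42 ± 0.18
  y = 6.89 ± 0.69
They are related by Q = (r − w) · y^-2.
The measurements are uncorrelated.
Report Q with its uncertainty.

0.286 ± 0.0584

Let u = r − w = 13.6. δu = √(δr² + δw²) = √(0.250 + 0.0324) = 0.531, so δu/u = 0.0391.
Q is then a monomial in u, y:
δQ/Q = √((δu/u)² + (-2·δy/y)²) = √(0.00153 + 0.0401) = 0.204
Q = 0.286, so δQ = 0.204 × 0.286 = 0.0584.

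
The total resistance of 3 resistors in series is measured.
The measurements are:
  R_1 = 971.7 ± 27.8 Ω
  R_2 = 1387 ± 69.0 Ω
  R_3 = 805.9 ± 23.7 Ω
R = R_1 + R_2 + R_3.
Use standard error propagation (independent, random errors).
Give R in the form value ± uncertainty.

Sums and differences: (δR)² = Σ (cᵢ δxᵢ)².
  (δR_1)² = 773;  (δR_2)² = 4760;  (δR_3)² = 562
δR = √(6100) = 78.1 Ω
R = 3165 Ω.

3165 ± 78.1 Ω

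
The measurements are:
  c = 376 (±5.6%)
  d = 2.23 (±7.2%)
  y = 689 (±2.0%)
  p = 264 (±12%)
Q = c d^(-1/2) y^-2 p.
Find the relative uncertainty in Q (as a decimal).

For a monomial Q ∝ c, d^(-1/2), y^-2, p, fractional errors add in quadrature:
  (1·δc/c)² = (1×0.0560)² = 0.00314;  (−½·δd/d)² = (-0.5×0.0720)² = 0.00130;  (-2·δy/y)² = (-2×0.0200)² = 0.00160;  (1·δp/p)² = (1×0.120)² = 0.0144
δQ/Q = √(0.0204) = 0.143

0.143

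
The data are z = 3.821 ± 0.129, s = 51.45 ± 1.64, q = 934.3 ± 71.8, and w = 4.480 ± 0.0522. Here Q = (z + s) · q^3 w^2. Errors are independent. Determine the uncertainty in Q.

2.11e+11

Let u = z + s = 55.27. δu = √(δz² + δs²) = √(0.0166 + 2.69) = 1.65, so δu/u = 0.0298.
Q is then a monomial in u, q, w:
δQ/Q = √((δu/u)² + (3·δq/q)² + (2·δw/w)²) = √(0.000886 + 0.0532 + 0.000543) = 0.234
Q = 9.047e+11, so δQ = 0.234 × 9.047e+11 = 2.11e+11.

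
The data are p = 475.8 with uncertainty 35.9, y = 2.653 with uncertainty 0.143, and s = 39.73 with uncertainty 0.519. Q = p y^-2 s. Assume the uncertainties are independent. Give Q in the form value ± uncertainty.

Since Q is a product/quotient, work with relative uncertainties:
  (1·δp/p)² = (1×0.0755)² = 0.00569;  (-2·δy/y)² = (-2×0.0539)² = 0.0116;  (1·δs/s)² = (1×0.0131)² = 0.000171
δQ/Q = √(0.0175) = 0.132
Q = 2686, so δQ = 0.132 × 2686 = 355.

2686 ± 355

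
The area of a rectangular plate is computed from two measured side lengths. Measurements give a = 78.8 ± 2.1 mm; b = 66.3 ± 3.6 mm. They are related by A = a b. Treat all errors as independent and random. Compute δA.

316 mm^2

Each factor contributes (exponent × relative error)² to (δA/A)²:
  (1·δa/a)² = (1×0.0266)² = 0.000710;  (1·δb/b)² = (1×0.0543)² = 0.00295
δA/A = √(0.00366) = 0.0605
A = 5220 mm^2, so δA = 0.0605 × 5220 = 316 mm^2.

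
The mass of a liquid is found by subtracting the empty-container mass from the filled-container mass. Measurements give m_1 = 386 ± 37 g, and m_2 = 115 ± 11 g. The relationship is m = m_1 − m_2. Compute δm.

38.6 g

Sums and differences: (δm)² = Σ (cᵢ δxᵢ)².
  (δm_1)² = 1370;  (δm_2)² = 121
δm = √(1490) = 38.6 g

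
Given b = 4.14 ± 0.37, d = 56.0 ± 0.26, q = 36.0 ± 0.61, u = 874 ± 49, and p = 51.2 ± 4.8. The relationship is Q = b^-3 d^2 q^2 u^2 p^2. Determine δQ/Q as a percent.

34.8%

Relative error in a monomial: (δQ/Q)² = Σ (nᵢ · δxᵢ/xᵢ)².
  (-3·δb/b)² = (-3×0.0894)² = 0.0719;  (2·δd/d)² = (2×0.00464)² = 8.62e-05;  (2·δq/q)² = (2×0.0169)² = 0.00115;  (2·δu/u)² = (2×0.0561)² = 0.0126;  (2·δp/p)² = (2×0.0937)² = 0.0352
δQ/Q = √(0.121) = 0.348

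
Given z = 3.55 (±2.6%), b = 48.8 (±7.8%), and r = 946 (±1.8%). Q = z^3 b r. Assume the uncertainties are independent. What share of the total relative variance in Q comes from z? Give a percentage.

48.7%

(δQ/Q)² = (3·δz/z)² + (1·δb/b)² + (1·δr/r)²
  z term: (3×0.0260)² = 0.00608
  b term: (1×0.0780)² = 0.00608
  r term: (1×0.0180)² = 0.000324
Total = 0.0125. Share from z = 0.00608/0.0125 = 0.487.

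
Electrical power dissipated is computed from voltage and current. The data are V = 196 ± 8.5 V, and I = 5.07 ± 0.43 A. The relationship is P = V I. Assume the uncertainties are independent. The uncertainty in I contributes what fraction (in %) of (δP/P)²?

(δP/P)² = (1·δV/V)² + (1·δI/I)²
  V term: (1×0.0434)² = 0.00188
  I term: (1×0.0848)² = 0.00719
Total = 0.00907. Share from I = 0.00719/0.00907 = 0.793.

79.3%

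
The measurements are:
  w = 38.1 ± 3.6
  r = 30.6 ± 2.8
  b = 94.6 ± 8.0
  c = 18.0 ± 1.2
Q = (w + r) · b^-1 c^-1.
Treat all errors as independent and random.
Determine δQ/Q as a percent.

Let u = w + r = 68.7. δu = √(δw² + δr²) = √(13.0 + 7.84) = 4.56, so δu/u = 0.0664.
Q is then a monomial in u, b, c:
δQ/Q = √((δu/u)² + (-1·δb/b)² + (-1·δc/c)²) = √(0.00441 + 0.00715 + 0.00444) = 0.127

12.7%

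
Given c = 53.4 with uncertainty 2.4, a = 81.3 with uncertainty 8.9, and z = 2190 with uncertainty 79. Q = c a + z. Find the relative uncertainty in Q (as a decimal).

Let p = c·a = 4340. δp/p = √((1·δc/c)² + (1·δa/a)²) = √(0.00202 + 0.0120) = 0.118, so δp = 514.
Q = p + z: δQ = √(δp² + δz²) = √(2.64e+05 + 6240) = 520
Q = 6530, so δQ/Q = 520/6530 = 0.0796.

0.0796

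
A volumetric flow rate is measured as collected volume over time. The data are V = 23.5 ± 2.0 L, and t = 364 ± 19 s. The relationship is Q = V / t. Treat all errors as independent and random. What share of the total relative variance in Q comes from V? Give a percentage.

72.7%

(δQ/Q)² = (1·δV/V)² + (-1·δt/t)²
  V term: (1×0.0851)² = 0.00724
  t term: (-1×0.0522)² = 0.00272
Total = 0.00997. Share from V = 0.00724/0.00997 = 0.727.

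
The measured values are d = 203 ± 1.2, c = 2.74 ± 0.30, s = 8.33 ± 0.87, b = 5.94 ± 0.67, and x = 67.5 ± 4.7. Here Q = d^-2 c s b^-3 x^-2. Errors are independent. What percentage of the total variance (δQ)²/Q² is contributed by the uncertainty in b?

(δQ/Q)² = (-2·δd/d)² + (1·δc/c)² + (1·δs/s)² + (-3·δb/b)² + (-2·δx/x)²
  d term: (-2×0.00591)² = 0.000140
  c term: (1×0.109)² = 0.0120
  s term: (1×0.104)² = 0.0109
  b term: (-3×0.113)² = 0.115
  x term: (-2×0.0696)² = 0.0194
Total = 0.157. Share from b = 0.115/0.157 = 0.730.

73.0%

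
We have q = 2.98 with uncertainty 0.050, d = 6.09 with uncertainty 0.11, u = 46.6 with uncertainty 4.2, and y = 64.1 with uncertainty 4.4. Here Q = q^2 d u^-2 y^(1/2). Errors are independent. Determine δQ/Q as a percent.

18.7%

Products/powers → add relative errors in quadrature, weighted by exponent:
  (2·δq/q)² = (2×0.0168)² = 0.00113;  (1·δd/d)² = (1×0.0181)² = 0.000326;  (-2·δu/u)² = (-2×0.0901)² = 0.0325;  (½·δy/y)² = (0.5×0.0686)² = 0.00118
δQ/Q = √(0.0351) = 0.187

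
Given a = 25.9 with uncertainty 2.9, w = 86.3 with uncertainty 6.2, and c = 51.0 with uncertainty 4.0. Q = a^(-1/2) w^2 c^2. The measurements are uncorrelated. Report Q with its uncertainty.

(3.81 ± 0.837) × 10^6

Q is a product of powers, so relative uncertainties combine in quadrature:
  (−½·δa/a)² = (-0.5×0.112)² = 0.00313;  (2·δw/w)² = (2×0.0718)² = 0.0206;  (2·δc/c)² = (2×0.0784)² = 0.0246
δQ/Q = √(0.0484) = 0.220
Q = 3.81e+06, so δQ = 0.220 × 3.81e+06 = 8.37e+05.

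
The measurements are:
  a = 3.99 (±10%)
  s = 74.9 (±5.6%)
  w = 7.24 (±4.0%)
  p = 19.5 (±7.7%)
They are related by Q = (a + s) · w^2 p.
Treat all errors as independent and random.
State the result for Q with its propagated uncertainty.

80600 ± 9940

Let u = a + s = 78.9. δu = √(δa² + δs²) = √(0.159 + 17.6) = 4.21, so δu/u = 0.0534.
Q is then a monomial in u, w, p:
δQ/Q = √((δu/u)² + (2·δw/w)² + (1·δp/p)²) = √(0.00285 + 0.00640 + 0.00593) = 0.123
Q = 80600, so δQ = 0.123 × 80600 = 9940.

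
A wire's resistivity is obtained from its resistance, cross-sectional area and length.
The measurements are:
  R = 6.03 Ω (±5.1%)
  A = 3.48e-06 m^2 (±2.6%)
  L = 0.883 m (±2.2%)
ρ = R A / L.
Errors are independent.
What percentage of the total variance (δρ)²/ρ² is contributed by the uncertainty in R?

(δρ/ρ)² = (1·δR/R)² + (1·δA/A)² + (-1·δL/L)²
  R term: (1×0.0510)² = 0.00260
  A term: (1×0.0260)² = 0.000676
  L term: (-1×0.0220)² = 0.000484
Total = 0.00376. Share from R = 0.00260/0.00376 = 0.692.

69.2%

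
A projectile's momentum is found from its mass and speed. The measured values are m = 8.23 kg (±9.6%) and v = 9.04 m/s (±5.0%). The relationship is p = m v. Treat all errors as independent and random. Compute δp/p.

0.108

p is a product of powers, so relative uncertainties combine in quadrature:
  (1·δm/m)² = (1×0.0960)² = 0.00922;  (1·δv/v)² = (1×0.0500)² = 0.00250
δp/p = √(0.0117) = 0.108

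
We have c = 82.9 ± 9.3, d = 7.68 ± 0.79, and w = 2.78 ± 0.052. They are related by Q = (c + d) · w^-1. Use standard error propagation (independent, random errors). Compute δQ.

Let u = c + d = 90.6. δu = √(δc² + δd²) = √(86.5 + 0.624) = 9.33, so δu/u = 0.103.
Q is then a monomial in u, w:
δQ/Q = √((δu/u)² + (-1·δw/w)²) = √(0.0106 + 0.000350) = 0.105
Q = 32.6, so δQ = 0.105 × 32.6 = 3.41.

3.41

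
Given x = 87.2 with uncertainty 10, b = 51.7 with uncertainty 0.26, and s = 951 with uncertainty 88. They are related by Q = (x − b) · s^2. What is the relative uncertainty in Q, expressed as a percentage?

Let u = x − b = 35.5. δu = √(δx² + δb²) = √(100 + 0.0676) = 10.0, so δu/u = 0.282.
Q is then a monomial in u, s:
δQ/Q = √((δu/u)² + (2·δs/s)²) = √(0.0794 + 0.0343) = 0.337

33.7%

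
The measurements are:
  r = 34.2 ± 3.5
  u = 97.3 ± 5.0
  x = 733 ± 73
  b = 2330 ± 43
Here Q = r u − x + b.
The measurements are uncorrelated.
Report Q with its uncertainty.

Let p = r·u = 3330. δp/p = √((1·δr/r)² + (1·δu/u)²) = √(0.0105 + 0.00264) = 0.115, so δp = 381.
Q = p − x + b: δQ = √(δp² + δx² + δb²) = √(1.45e+05 + 5330 + 1850) = 390
Q = 4920.

4920 ± 390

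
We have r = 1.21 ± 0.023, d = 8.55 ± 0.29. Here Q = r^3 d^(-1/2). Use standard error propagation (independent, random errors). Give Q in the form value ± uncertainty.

0.606 ± 0.0360

Q is a product of powers, so relative uncertainties combine in quadrature:
  (3·δr/r)² = (3×0.0190)² = 0.00325;  (−½·δd/d)² = (-0.5×0.0339)² = 0.000288
δQ/Q = √(0.00354) = 0.0595
Q = 0.606, so δQ = 0.0595 × 0.606 = 0.0360.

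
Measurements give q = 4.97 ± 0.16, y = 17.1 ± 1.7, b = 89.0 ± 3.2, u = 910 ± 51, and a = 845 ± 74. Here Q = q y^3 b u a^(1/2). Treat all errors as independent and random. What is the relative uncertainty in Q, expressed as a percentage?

31.0%

Each factor contributes (exponent × relative error)² to (δQ/Q)²:
  (1·δq/q)² = (1×0.0322)² = 0.00104;  (3·δy/y)² = (3×0.0994)² = 0.0890;  (1·δb/b)² = (1×0.0360)² = 0.00129;  (1·δu/u)² = (1×0.0560)² = 0.00314;  (½·δa/a)² = (0.5×0.0876)² = 0.00192
δQ/Q = √(0.0963) = 0.310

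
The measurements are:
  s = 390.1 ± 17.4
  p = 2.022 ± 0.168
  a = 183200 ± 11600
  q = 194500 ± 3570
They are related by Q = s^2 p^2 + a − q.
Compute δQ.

1.18e+05

Let w = s^2·p^2 = 622200. δw/w = √((2·δs/s)² + (2·δp/p)²) = √(0.00796 + 0.0276) = 0.189, so δw = 1.17e+05.
Q = w + a − q: δQ = √(δw² + δa² + δq²) = √(1.38e+10 + 1.35e+08 + 1.27e+07) = 1.18e+05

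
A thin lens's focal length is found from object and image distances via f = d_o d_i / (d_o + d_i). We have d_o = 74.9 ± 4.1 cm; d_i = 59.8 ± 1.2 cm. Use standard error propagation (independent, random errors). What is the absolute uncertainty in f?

∂f/∂d_o = (d_i/(d_o+d_i))² = 0.197;  ∂f/∂d_i = (d_o/(d_o+d_i))² = 0.309
δf = √((∂f/∂d_o · δd_o)² + (∂f/∂d_i · δd_i)²) = √(0.653 + 0.138) = 0.889 cm

0.889 cm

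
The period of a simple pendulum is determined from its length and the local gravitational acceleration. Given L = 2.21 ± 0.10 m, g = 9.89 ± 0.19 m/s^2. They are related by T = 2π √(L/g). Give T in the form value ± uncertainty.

2.97 ± 0.0730 s

Since T is a product/quotient, work with relative uncertainties:
  (½·δL/L)² = (0.5×0.0452)² = 0.000512;  (−½·δg/g)² = (-0.5×0.0192)² = 9.23e-05
δT/T = √(0.000604) = 0.0246
T = 2.97 s, so δT = 0.0246 × 2.97 = 0.0730 s.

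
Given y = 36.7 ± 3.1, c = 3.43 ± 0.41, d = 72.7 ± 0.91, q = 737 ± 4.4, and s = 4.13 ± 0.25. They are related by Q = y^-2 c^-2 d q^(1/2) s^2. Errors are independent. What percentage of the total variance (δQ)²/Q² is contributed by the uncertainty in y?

28.4%

(δQ/Q)² = (-2·δy/y)² + (-2·δc/c)² + (1·δd/d)² + (½·δq/q)² + (2·δs/s)²
  y term: (-2×0.0845)² = 0.0285
  c term: (-2×0.120)² = 0.0572
  d term: (1×0.0125)² = 0.000157
  q term: (0.5×0.00597)² = 8.91e-06
  s term: (2×0.0605)² = 0.0147
Total = 0.101. Share from y = 0.0285/0.101 = 0.284.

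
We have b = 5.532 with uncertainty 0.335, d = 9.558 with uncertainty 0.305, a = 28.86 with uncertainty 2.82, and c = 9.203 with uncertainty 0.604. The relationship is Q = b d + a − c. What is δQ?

4.63

Let p = b·d = 52.87. δp/p = √((1·δb/b)² + (1·δd/d)²) = √(0.00367 + 0.00102) = 0.0684, so δp = 3.62.
Q = p + a − c: δQ = √(δp² + δa² + δc²) = √(13.1 + 7.95 + 0.365) = 4.63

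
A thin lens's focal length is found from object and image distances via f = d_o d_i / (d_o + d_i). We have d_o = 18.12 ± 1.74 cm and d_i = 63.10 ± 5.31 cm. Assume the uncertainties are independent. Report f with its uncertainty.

∂f/∂d_o = (d_i/(d_o+d_i))² = 0.604;  ∂f/∂d_i = (d_o/(d_o+d_i))² = 0.0498
δf = √((∂f/∂d_o · δd_o)² + (∂f/∂d_i · δd_i)²) = √(1.10 + 0.0699) = 1.08 cm
f = 14.08 cm.

14.08 ± 1.08 cm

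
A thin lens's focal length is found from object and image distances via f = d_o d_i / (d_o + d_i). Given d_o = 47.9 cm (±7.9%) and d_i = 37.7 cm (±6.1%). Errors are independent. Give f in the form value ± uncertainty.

∂f/∂d_o = (d_i/(d_o+d_i))² = 0.194;  ∂f/∂d_i = (d_o/(d_o+d_i))² = 0.313
δf = √((∂f/∂d_o · δd_o)² + (∂f/∂d_i · δd_i)²) = √(0.539 + 0.519) = 1.03 cm
f = 21.1 cm.

21.1 ± 1.03 cm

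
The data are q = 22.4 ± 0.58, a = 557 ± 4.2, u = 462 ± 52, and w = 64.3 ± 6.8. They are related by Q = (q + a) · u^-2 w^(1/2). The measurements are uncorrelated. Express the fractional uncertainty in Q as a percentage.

23.1%

Let h = q + a = 579. δh = √(δq² + δa²) = √(0.336 + 17.6) = 4.24, so δh/h = 0.00732.
Q is then a monomial in h, u, w:
δQ/Q = √((δh/h)² + (-2·δu/u)² + (½·δw/w)²) = √(5.35e-05 + 0.0507 + 0.00280) = 0.231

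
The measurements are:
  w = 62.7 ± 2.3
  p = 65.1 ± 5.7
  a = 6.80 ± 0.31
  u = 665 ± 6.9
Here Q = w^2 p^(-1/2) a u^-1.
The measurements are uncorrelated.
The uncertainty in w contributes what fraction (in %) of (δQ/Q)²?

(δQ/Q)² = (2·δw/w)² + (−½·δp/p)² + (1·δa/a)² + (-1·δu/u)²
  w term: (2×0.0367)² = 0.00538
  p term: (-0.5×0.0876)² = 0.00192
  a term: (1×0.0456)² = 0.00208
  u term: (-1×0.0104)² = 0.000108
Total = 0.00948. Share from w = 0.00538/0.00948 = 0.567.

56.7%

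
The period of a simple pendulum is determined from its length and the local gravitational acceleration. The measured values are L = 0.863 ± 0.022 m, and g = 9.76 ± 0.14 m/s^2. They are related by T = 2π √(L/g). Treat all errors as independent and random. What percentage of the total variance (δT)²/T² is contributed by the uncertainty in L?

(δT/T)² = (½·δL/L)² + (−½·δg/g)²
  L term: (0.5×0.0255)² = 0.000162
  g term: (-0.5×0.0143)² = 5.14e-05
Total = 0.000214. Share from L = 0.000162/0.000214 = 0.760.

76.0%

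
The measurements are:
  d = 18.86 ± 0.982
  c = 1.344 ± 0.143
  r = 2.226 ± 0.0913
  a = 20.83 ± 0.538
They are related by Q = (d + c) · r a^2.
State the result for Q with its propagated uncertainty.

19510 ± 1600

Let u = d + c = 20.20. δu = √(δd² + δc²) = √(0.964 + 0.0204) = 0.992, so δu/u = 0.0491.
Q is then a monomial in u, r, a:
δQ/Q = √((δu/u)² + (1·δr/r)² + (2·δa/a)²) = √(0.00241 + 0.00168 + 0.00267) = 0.0822
Q = 19510, so δQ = 0.0822 × 19510 = 1600.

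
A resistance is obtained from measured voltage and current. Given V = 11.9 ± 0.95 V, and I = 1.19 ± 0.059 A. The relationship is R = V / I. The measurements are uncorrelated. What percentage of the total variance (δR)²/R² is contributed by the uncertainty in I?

27.8%

(δR/R)² = (1·δV/V)² + (-1·δI/I)²
  V term: (1×0.0798)² = 0.00637
  I term: (-1×0.0496)² = 0.00246
Total = 0.00883. Share from I = 0.00246/0.00883 = 0.278.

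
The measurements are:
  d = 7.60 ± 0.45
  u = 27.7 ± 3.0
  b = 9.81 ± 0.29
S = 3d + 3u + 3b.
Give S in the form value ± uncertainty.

135 ± 9.14

Absolute uncertainties add in quadrature for a linear combination:
  (3·δd)² = 1.82;  (3·δu)² = 81.0;  (3·δb)² = 0.757
δS = √(83.6) = 9.14
S = 135.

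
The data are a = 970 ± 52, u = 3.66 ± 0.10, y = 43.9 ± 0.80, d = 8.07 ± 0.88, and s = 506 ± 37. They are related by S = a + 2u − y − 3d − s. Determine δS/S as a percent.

15.8%

S is a linear combination, so absolute uncertainties add in quadrature:
  (δa)² = 2700;  (2·δu)² = 0.0400;  (δy)² = 0.640;  (3·δd)² = 6.97;  (δs)² = 1370
δS = √(4080) = 63.9
S = 403, so δS/S = 63.9/403 = 0.158.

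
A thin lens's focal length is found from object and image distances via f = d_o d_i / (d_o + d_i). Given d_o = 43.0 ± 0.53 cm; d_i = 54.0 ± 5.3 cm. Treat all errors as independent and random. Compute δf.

∂f/∂d_o = (d_i/(d_o+d_i))² = 0.310;  ∂f/∂d_i = (d_o/(d_o+d_i))² = 0.197
δf = √((∂f/∂d_o · δd_o)² + (∂f/∂d_i · δd_i)²) = √(0.0270 + 1.08) = 1.05 cm

1.05 cm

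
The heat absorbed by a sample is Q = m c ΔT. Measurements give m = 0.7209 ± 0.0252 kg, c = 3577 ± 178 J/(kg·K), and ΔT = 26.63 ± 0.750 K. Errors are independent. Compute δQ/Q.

0.0670

Products/powers → add relative errors in quadrature, weighted by exponent:
  (1·δm/m)² = (1×0.0350)² = 0.00122;  (1·δc/c)² = (1×0.0498)² = 0.00248;  (1·δΔT/ΔT)² = (1×0.0282)² = 0.000793
δQ/Q = √(0.00449) = 0.0670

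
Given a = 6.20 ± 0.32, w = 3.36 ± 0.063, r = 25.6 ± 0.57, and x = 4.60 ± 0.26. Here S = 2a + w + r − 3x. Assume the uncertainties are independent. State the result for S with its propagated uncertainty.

27.6 ± 1.16

Sums and differences: (δS)² = Σ (cᵢ δxᵢ)².
  (2·δa)² = 0.410;  (δw)² = 0.00397;  (δr)² = 0.325;  (3·δx)² = 0.608
δS = √(1.35) = 1.16
S = 27.6.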